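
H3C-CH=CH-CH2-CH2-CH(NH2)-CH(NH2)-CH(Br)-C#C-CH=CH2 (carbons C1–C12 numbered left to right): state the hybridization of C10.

sp

C10 carries 2 σ bonds, plus two π bonds, giving a steric number of 2, so it is sp.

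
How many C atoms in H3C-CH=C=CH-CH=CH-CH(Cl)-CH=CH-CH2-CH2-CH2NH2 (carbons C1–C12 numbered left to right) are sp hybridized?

1

C1: sp3
C2: sp2
C3: sp ✓
C4: sp2
C5: sp2
C6: sp2
C7: sp3
C8: sp2
C9: sp2
C10: sp3
C11: sp3
C12: sp3
C3 → 1 sp carbon.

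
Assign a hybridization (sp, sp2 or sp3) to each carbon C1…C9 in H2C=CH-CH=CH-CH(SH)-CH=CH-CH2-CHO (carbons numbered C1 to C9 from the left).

C1 — 3 σ bonds, plus one π bond. Steric number 3, so sp2.
C2: 3 σ bonds, plus one π bond; 3 regions of electron density → sp2.
C3 (3 σ bonds, plus one π bond) has steric number 3: sp2.
C4 has 3 σ bonds, plus one π bond: steric number 3 → sp2.
C5 — 4 σ bonds. Steric number 4, so sp3.
C6 has 3 σ bonds, plus one π bond: steric number 3 → sp2.
C7: 3 σ bonds, plus one π bond — 3 electron domains, sp2.
C8 has 4 σ bonds: steric number 4 → sp3.
C9 (3 σ bonds, plus one π bond) has steric number 3: sp2.

C1 sp2, C2 sp2, C3 sp2, C4 sp2, C5 sp3, C6 sp2, C7 sp2, C8 sp3, C9 sp2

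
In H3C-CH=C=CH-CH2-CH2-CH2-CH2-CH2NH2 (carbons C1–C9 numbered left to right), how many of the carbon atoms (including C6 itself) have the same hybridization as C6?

C6 is sp3 (only σ bonds).
C1: sp3 ✓
C2: sp2
C3: sp
C4: sp2
C5: sp3 ✓
C6: sp3 ✓
C7: sp3 ✓
C8: sp3 ✓
C9: sp3 ✓
6 carbons are sp3.

6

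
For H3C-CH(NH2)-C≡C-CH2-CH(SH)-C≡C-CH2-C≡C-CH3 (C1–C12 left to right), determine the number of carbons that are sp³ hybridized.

C1: sp3 ✓
C2: sp3 ✓
C3: sp
C4: sp
C5: sp3 ✓
C6: sp3 ✓
C7: sp
C8: sp
C9: sp3 ✓
C10: sp
C11: sp
C12: sp3 ✓
C1, C2, C5, C6, C9, C12 → 6 sp3 carbons.

6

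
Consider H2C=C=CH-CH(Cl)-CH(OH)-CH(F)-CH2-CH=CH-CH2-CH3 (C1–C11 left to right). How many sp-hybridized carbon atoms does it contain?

1

C1: sp2
C2: sp ✓
C3: sp2
C4: sp3
C5: sp3
C6: sp3
C7: sp3
C8: sp2
C9: sp2
C10: sp3
C11: sp3
C2 → 1 sp carbon.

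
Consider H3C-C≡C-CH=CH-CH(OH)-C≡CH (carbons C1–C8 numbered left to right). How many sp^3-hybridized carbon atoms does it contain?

2

C1: sp3 ✓
C2: sp
C3: sp
C4: sp2
C5: sp2
C6: sp3 ✓
C7: sp
C8: sp
C1, C6 → 2 sp3 carbons.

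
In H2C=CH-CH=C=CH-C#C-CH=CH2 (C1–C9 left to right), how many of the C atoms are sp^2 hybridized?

C1: sp2 ✓
C2: sp2 ✓
C3: sp2 ✓
C4: sp
C5: sp2 ✓
C6: sp
C7: sp
C8: sp2 ✓
C9: sp2 ✓
C1, C2, C3, C5, C8, C9 → 6 sp2 carbons.

6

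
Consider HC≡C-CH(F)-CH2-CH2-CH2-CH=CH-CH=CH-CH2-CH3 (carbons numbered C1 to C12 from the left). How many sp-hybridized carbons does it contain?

C1: sp ✓
C2: sp ✓
C3: sp3
C4: sp3
C5: sp3
C6: sp3
C7: sp2
C8: sp2
C9: sp2
C10: sp2
C11: sp3
C12: sp3
C1, C2 → 2 sp carbons.

2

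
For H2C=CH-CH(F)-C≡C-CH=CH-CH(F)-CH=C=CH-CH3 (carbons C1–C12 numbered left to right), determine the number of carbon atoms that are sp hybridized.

C1: sp2
C2: sp2
C3: sp3
C4: sp ✓
C5: sp ✓
C6: sp2
C7: sp2
C8: sp3
C9: sp2
C10: sp ✓
C11: sp2
C12: sp3
C4, C5, C10 → 3 sp carbons.

3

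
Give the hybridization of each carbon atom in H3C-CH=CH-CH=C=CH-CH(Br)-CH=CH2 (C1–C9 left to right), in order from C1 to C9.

C1 sp3, C2 sp2, C3 sp2, C4 sp2, C5 sp, C6 sp2, C7 sp3, C8 sp2, C9 sp2

C1 (4 σ bonds) has steric number 4: sp3.
C2: 3 σ bonds, plus one π bond — 3 electron domains, sp2.
C3: 3 σ bonds, plus one π bond — 3 electron domains, sp2.
C4 carries 3 σ bonds, plus one π bond, giving a steric number of 3, so it is sp2.
C5 has 2 σ bonds, plus two π bonds: steric number 2 → sp.
C6 — 3 σ bonds, plus one π bond. Steric number 3, so sp2.
C7 has 4 σ bonds: steric number 4 → sp3.
C8 has 3 σ bonds, plus one π bond: steric number 3 → sp2.
C9: 3 σ bonds, plus one π bond; 3 regions of electron density → sp2.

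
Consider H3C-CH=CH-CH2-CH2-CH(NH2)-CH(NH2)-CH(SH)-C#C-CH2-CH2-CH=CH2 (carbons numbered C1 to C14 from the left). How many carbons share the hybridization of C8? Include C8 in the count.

8

C8 is sp3 (only σ bonds).
C1: sp3 ✓
C2: sp2
C3: sp2
C4: sp3 ✓
C5: sp3 ✓
C6: sp3 ✓
C7: sp3 ✓
C8: sp3 ✓
C9: sp
C10: sp
C11: sp3 ✓
C12: sp3 ✓
C13: sp2
C14: sp2
8 carbons are sp3.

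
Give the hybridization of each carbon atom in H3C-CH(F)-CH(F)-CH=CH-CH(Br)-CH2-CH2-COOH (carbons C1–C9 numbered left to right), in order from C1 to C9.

C1 is sp3: 4 σ bonds, 4 electron-density regions.
C2: 4 σ bonds; 4 regions of electron density → sp3.
C3 is sp3: 4 σ bonds, 4 electron-density regions.
C4 — 3 σ bonds, plus one π bond. Steric number 3, so sp2.
C5 carries 3 σ bonds, plus one π bond, giving a steric number of 3, so it is sp2.
C6 has 4 σ bonds: steric number 4 → sp3.
C7 — 4 σ bonds. Steric number 4, so sp3.
C8 is sp3: 4 σ bonds, 4 electron-density regions.
C9: 3 σ bonds, plus one π bond; 3 regions of electron density → sp2.

C1 sp3, C2 sp3, C3 sp3, C4 sp2, C5 sp2, C6 sp3, C7 sp3, C8 sp3, C9 sp2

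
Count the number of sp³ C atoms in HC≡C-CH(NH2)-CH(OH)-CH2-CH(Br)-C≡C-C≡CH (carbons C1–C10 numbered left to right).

C1: sp
C2: sp
C3: sp3 ✓
C4: sp3 ✓
C5: sp3 ✓
C6: sp3 ✓
C7: sp
C8: sp
C9: sp
C10: sp
C3, C4, C5, C6 → 4 sp3 carbons.

4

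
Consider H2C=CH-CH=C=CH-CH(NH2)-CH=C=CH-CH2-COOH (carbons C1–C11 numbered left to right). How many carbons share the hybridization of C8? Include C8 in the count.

C8 is sp (two π bonds).
C1: sp2
C2: sp2
C3: sp2
C4: sp ✓
C5: sp2
C6: sp3
C7: sp2
C8: sp ✓
C9: sp2
C10: sp3
C11: sp2
2 carbons are sp.

2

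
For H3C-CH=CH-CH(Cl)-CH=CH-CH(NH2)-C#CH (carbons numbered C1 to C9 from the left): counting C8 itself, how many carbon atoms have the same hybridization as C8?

C8 is sp (two π bonds).
C1: sp3
C2: sp2
C3: sp2
C4: sp3
C5: sp2
C6: sp2
C7: sp3
C8: sp ✓
C9: sp ✓
2 carbons are sp.

2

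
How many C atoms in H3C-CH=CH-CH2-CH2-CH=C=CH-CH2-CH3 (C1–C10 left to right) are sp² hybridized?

C1: sp3
C2: sp2 ✓
C3: sp2 ✓
C4: sp3
C5: sp3
C6: sp2 ✓
C7: sp
C8: sp2 ✓
C9: sp3
C10: sp3
C2, C3, C6, C8 → 4 sp2 carbons.

4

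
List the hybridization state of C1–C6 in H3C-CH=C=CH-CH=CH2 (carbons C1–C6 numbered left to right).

C1 sp3, C2 sp2, C3 sp, C4 sp2, C5 sp2, C6 sp2

C1 (4 σ bonds) has steric number 4: sp3.
C2: 3 σ bonds, plus one π bond — 3 electron domains, sp2.
C3 carries 2 σ bonds, plus two π bonds, giving a steric number of 2, so it is sp.
C4: 3 σ bonds, plus one π bond; 3 regions of electron density → sp2.
C5 has 3 σ bonds, plus one π bond: steric number 3 → sp2.
C6 — 3 σ bonds, plus one π bond. Steric number 3, so sp2.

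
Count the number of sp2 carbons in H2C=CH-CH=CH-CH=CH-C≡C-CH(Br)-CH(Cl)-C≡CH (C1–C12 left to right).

6

C1: sp2 ✓
C2: sp2 ✓
C3: sp2 ✓
C4: sp2 ✓
C5: sp2 ✓
C6: sp2 ✓
C7: sp
C8: sp
C9: sp3
C10: sp3
C11: sp
C12: sp
C1, C2, C3, C4, C5, C6 → 6 sp2 carbons.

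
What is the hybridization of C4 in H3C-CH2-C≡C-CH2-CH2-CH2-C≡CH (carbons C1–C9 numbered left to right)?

C4: 2 σ bonds, plus two π bonds — 2 electron domains, sp.

sp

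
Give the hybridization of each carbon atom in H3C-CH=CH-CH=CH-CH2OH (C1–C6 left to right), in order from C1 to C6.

C1 has 4 σ bonds: steric number 4 → sp3.
C2 (3 σ bonds, plus one π bond) has steric number 3: sp2.
C3: 3 σ bonds, plus one π bond — 3 electron domains, sp2.
C4 has 3 σ bonds, plus one π bond: steric number 3 → sp2.
C5 (3 σ bonds, plus one π bond) has steric number 3: sp2.
C6: 4 σ bonds — 4 electron domains, sp3.

C1 sp3, C2 sp2, C3 sp2, C4 sp2, C5 sp2, C6 sp3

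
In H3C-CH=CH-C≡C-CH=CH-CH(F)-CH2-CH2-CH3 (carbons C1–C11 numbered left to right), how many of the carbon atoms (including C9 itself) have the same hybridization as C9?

5

C9 is sp3 (only σ bonds).
C1: sp3 ✓
C2: sp2
C3: sp2
C4: sp
C5: sp
C6: sp2
C7: sp2
C8: sp3 ✓
C9: sp3 ✓
C10: sp3 ✓
C11: sp3 ✓
5 carbons are sp3.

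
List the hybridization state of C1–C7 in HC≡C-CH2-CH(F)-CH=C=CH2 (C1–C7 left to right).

C1 (2 σ bonds, plus two π bonds) has steric number 2: sp.
C2 — 2 σ bonds, plus two π bonds. Steric number 2, so sp.
C3 is sp3: 4 σ bonds, 4 electron-density regions.
C4 carries 4 σ bonds, giving a steric number of 4, so it is sp3.
C5 is sp2: 3 σ bonds, plus one π bond, 3 electron-density regions.
C6 has 2 σ bonds, plus two π bonds: steric number 2 → sp.
C7 carries 3 σ bonds, plus one π bond, giving a steric number of 3, so it is sp2.

C1 sp, C2 sp, C3 sp3, C4 sp3, C5 sp2, C6 sp, C7 sp2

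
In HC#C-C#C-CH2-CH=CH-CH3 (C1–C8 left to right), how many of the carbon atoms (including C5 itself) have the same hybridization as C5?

C5 is sp3 (only σ bonds).
C1: sp
C2: sp
C3: sp
C4: sp
C5: sp3 ✓
C6: sp2
C7: sp2
C8: sp3 ✓
2 carbons are sp3.

2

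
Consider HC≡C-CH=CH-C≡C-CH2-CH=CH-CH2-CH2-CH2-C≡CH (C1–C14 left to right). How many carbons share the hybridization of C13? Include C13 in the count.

C13 is sp (two π bonds).
C1: sp ✓
C2: sp ✓
C3: sp2
C4: sp2
C5: sp ✓
C6: sp ✓
C7: sp3
C8: sp2
C9: sp2
C10: sp3
C11: sp3
C12: sp3
C13: sp ✓
C14: sp ✓
6 carbons are sp.

6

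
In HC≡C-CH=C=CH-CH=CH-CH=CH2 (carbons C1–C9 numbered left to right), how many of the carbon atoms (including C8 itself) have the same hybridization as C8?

C8 is sp2 (one π bond).
C1: sp
C2: sp
C3: sp2 ✓
C4: sp
C5: sp2 ✓
C6: sp2 ✓
C7: sp2 ✓
C8: sp2 ✓
C9: sp2 ✓
6 carbons are sp2.

6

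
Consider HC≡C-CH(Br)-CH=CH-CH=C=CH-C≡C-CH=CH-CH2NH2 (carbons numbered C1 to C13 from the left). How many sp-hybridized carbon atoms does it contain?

5

C1: sp ✓
C2: sp ✓
C3: sp3
C4: sp2
C5: sp2
C6: sp2
C7: sp ✓
C8: sp2
C9: sp ✓
C10: sp ✓
C11: sp2
C12: sp2
C13: sp3
C1, C2, C7, C9, C10 → 5 sp carbons.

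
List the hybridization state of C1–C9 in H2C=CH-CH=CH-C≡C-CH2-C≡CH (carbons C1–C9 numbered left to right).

C1: 3 σ bonds, plus one π bond; 3 regions of electron density → sp2.
C2 (3 σ bonds, plus one π bond) has steric number 3: sp2.
C3 carries 3 σ bonds, plus one π bond, giving a steric number of 3, so it is sp2.
C4 has 3 σ bonds, plus one π bond: steric number 3 → sp2.
C5 has 2 σ bonds, plus two π bonds: steric number 2 → sp.
C6: 2 σ bonds, plus two π bonds; 2 regions of electron density → sp.
C7 (4 σ bonds) has steric number 4: sp3.
C8: 2 σ bonds, plus two π bonds — 2 electron domains, sp.
C9 is sp: 2 σ bonds, plus two π bonds, 2 electron-density regions.

C1 sp2, C2 sp2, C3 sp2, C4 sp2, C5 sp, C6 sp, C7 sp3, C8 sp, C9 sp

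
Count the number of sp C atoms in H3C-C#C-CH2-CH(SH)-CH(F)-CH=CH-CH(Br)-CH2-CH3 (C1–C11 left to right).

C1: sp3
C2: sp ✓
C3: sp ✓
C4: sp3
C5: sp3
C6: sp3
C7: sp2
C8: sp2
C9: sp3
C10: sp3
C11: sp3
C2, C3 → 2 sp carbons.

2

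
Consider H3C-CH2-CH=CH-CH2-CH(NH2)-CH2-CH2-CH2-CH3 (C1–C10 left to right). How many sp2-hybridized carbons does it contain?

2

C1: sp3
C2: sp3
C3: sp2 ✓
C4: sp2 ✓
C5: sp3
C6: sp3
C7: sp3
C8: sp3
C9: sp3
C10: sp3
C3, C4 → 2 sp2 carbons.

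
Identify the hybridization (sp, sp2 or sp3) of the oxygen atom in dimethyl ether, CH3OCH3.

Two σ bonds + two lone pairs = steric number 4 → sp3.

sp3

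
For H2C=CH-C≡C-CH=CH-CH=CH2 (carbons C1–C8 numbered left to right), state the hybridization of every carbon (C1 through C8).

C1 sp2, C2 sp2, C3 sp, C4 sp, C5 sp2, C6 sp2, C7 sp2, C8 sp2

C1: 3 σ bonds, plus one π bond; 3 regions of electron density → sp2.
C2 is sp2: 3 σ bonds, plus one π bond, 3 electron-density regions.
C3: 2 σ bonds, plus two π bonds — 2 electron domains, sp.
C4 — 2 σ bonds, plus two π bonds. Steric number 2, so sp.
C5 carries 3 σ bonds, plus one π bond, giving a steric number of 3, so it is sp2.
C6: 3 σ bonds, plus one π bond — 3 electron domains, sp2.
C7 (3 σ bonds, plus one π bond) has steric number 3: sp2.
C8 carries 3 σ bonds, plus one π bond, giving a steric number of 3, so it is sp2.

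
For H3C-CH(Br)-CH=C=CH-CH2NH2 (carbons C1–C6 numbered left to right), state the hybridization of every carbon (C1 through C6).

C1 is sp3: 4 σ bonds, 4 electron-density regions.
C2 carries 4 σ bonds, giving a steric number of 4, so it is sp3.
C3 is sp2: 3 σ bonds, plus one π bond, 3 electron-density regions.
C4 carries 2 σ bonds, plus two π bonds, giving a steric number of 2, so it is sp.
C5 carries 3 σ bonds, plus one π bond, giving a steric number of 3, so it is sp2.
C6: 4 σ bonds — 4 electron domains, sp3.

C1 sp3, C2 sp3, C3 sp2, C4 sp, C5 sp2, C6 sp3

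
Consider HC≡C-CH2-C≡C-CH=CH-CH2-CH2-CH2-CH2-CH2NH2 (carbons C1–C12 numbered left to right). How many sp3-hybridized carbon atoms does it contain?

6

C1: sp
C2: sp
C3: sp3 ✓
C4: sp
C5: sp
C6: sp2
C7: sp2
C8: sp3 ✓
C9: sp3 ✓
C10: sp3 ✓
C11: sp3 ✓
C12: sp3 ✓
C3, C8, C9, C10, C11, C12 → 6 sp3 carbons.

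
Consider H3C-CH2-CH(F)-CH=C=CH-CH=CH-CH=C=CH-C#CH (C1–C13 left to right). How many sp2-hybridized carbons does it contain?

C1: sp3
C2: sp3
C3: sp3
C4: sp2 ✓
C5: sp
C6: sp2 ✓
C7: sp2 ✓
C8: sp2 ✓
C9: sp2 ✓
C10: sp
C11: sp2 ✓
C12: sp
C13: sp
C4, C6, C7, C8, C9, C11 → 6 sp2 carbons.

6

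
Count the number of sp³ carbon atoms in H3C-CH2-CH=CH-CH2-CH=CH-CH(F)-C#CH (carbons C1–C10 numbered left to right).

4

C1: sp3 ✓
C2: sp3 ✓
C3: sp2
C4: sp2
C5: sp3 ✓
C6: sp2
C7: sp2
C8: sp3 ✓
C9: sp
C10: sp
C1, C2, C5, C8 → 4 sp3 carbons.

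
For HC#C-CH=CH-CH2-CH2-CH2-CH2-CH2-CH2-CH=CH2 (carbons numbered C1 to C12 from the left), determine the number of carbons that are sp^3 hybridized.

6

C1: sp
C2: sp
C3: sp2
C4: sp2
C5: sp3 ✓
C6: sp3 ✓
C7: sp3 ✓
C8: sp3 ✓
C9: sp3 ✓
C10: sp3 ✓
C11: sp2
C12: sp2
C5, C6, C7, C8, C9, C10 → 6 sp3 carbons.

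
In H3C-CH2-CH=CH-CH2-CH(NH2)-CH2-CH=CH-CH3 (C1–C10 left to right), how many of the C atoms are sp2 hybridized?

4

C1: sp3
C2: sp3
C3: sp2 ✓
C4: sp2 ✓
C5: sp3
C6: sp3
C7: sp3
C8: sp2 ✓
C9: sp2 ✓
C10: sp3
C3, C4, C8, C9 → 4 sp2 carbons.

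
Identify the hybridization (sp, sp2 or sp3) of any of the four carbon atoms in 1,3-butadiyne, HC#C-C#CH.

Every carbon is part of a C≡C triple bond: two σ regions → sp.

sp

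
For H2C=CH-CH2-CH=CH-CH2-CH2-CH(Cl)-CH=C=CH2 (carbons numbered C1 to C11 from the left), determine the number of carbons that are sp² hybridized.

6

C1: sp2 ✓
C2: sp2 ✓
C3: sp3
C4: sp2 ✓
C5: sp2 ✓
C6: sp3
C7: sp3
C8: sp3
C9: sp2 ✓
C10: sp
C11: sp2 ✓
C1, C2, C4, C5, C9, C11 → 6 sp2 carbons.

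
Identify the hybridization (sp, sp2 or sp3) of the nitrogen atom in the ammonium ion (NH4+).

Four σ bonds, no lone pair → sp3, tetrahedral.

sp³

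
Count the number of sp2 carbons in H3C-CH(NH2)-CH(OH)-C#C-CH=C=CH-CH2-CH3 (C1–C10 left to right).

2

C1: sp3
C2: sp3
C3: sp3
C4: sp
C5: sp
C6: sp2 ✓
C7: sp
C8: sp2 ✓
C9: sp3
C10: sp3
C6, C8 → 2 sp2 carbons.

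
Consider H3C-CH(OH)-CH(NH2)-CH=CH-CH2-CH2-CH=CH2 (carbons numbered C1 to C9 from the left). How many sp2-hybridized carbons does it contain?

C1: sp3
C2: sp3
C3: sp3
C4: sp2 ✓
C5: sp2 ✓
C6: sp3
C7: sp3
C8: sp2 ✓
C9: sp2 ✓
C4, C5, C8, C9 → 4 sp2 carbons.

4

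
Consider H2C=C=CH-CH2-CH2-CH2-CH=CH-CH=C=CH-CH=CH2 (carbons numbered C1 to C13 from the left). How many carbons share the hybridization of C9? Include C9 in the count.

C9 is sp2 (one π bond).
C1: sp2 ✓
C2: sp
C3: sp2 ✓
C4: sp3
C5: sp3
C6: sp3
C7: sp2 ✓
C8: sp2 ✓
C9: sp2 ✓
C10: sp
C11: sp2 ✓
C12: sp2 ✓
C13: sp2 ✓
8 carbons are sp2.

8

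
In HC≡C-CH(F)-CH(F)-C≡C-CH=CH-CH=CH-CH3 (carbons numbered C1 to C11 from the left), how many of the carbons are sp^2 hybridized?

C1: sp
C2: sp
C3: sp3
C4: sp3
C5: sp
C6: sp
C7: sp2 ✓
C8: sp2 ✓
C9: sp2 ✓
C10: sp2 ✓
C11: sp3
C7, C8, C9, C10 → 4 sp2 carbons.

4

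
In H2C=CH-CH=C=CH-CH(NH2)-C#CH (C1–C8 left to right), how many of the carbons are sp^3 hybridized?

C1: sp2
C2: sp2
C3: sp2
C4: sp
C5: sp2
C6: sp3 ✓
C7: sp
C8: sp
C6 → 1 sp3 carbon.

1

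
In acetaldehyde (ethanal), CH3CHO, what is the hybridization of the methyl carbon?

The methyl carbon (4 σ bonds) has steric number 4: sp3.

sp^3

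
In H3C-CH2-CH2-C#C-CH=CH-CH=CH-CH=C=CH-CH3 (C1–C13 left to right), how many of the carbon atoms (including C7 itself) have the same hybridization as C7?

6

C7 is sp2 (one π bond).
C1: sp3
C2: sp3
C3: sp3
C4: sp
C5: sp
C6: sp2 ✓
C7: sp2 ✓
C8: sp2 ✓
C9: sp2 ✓
C10: sp2 ✓
C11: sp
C12: sp2 ✓
C13: sp3
6 carbons are sp2.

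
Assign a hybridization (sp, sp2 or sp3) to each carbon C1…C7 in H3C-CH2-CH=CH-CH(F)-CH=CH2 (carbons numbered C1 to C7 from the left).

C1 sp3, C2 sp3, C3 sp2, C4 sp2, C5 sp3, C6 sp2, C7 sp2

C1: 4 σ bonds; 4 regions of electron density → sp3.
C2 (4 σ bonds) has steric number 4: sp3.
C3 carries 3 σ bonds, plus one π bond, giving a steric number of 3, so it is sp2.
C4 carries 3 σ bonds, plus one π bond, giving a steric number of 3, so it is sp2.
C5 carries 4 σ bonds, giving a steric number of 4, so it is sp3.
C6: 3 σ bonds, plus one π bond — 3 electron domains, sp2.
C7 has 3 σ bonds, plus one π bond: steric number 3 → sp2.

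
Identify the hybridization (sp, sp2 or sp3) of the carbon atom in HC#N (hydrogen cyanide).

The carbon atom: 2 σ bonds, plus two π bonds; 2 regions of electron density → sp.

sp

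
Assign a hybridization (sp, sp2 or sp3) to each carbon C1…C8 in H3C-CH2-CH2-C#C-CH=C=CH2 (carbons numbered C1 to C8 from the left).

C1 sp3, C2 sp3, C3 sp3, C4 sp, C5 sp, C6 sp2, C7 sp, C8 sp2

C1 (4 σ bonds) has steric number 4: sp3.
C2: 4 σ bonds — 4 electron domains, sp3.
C3 carries 4 σ bonds, giving a steric number of 4, so it is sp3.
C4 is sp: 2 σ bonds, plus two π bonds, 2 electron-density regions.
C5 — 2 σ bonds, plus two π bonds. Steric number 2, so sp.
C6 carries 3 σ bonds, plus one π bond, giving a steric number of 3, so it is sp2.
C7 is sp: 2 σ bonds, plus two π bonds, 2 electron-density regions.
C8: 3 σ bonds, plus one π bond; 3 regions of electron density → sp2.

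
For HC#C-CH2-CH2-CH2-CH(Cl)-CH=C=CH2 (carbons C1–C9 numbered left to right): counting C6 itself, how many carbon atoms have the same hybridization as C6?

C6 is sp3 (only σ bonds).
C1: sp
C2: sp
C3: sp3 ✓
C4: sp3 ✓
C5: sp3 ✓
C6: sp3 ✓
C7: sp2
C8: sp
C9: sp2
4 carbons are sp3.

4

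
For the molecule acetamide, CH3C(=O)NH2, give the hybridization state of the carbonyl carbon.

sp^2

The carbonyl carbon: 3 σ bonds, plus one π bond; 3 regions of electron density → sp2.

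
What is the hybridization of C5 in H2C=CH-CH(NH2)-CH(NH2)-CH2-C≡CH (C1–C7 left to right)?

sp3

C5 (4 σ bonds) has steric number 4: sp3.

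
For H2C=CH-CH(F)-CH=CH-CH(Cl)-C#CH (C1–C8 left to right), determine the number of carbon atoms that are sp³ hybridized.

2

C1: sp2
C2: sp2
C3: sp3 ✓
C4: sp2
C5: sp2
C6: sp3 ✓
C7: sp
C8: sp
C3, C6 → 2 sp3 carbons.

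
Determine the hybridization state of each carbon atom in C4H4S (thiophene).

sp2

Each carbon atom carries 3 σ bonds, plus one π bond, giving a steric number of 3, so it is sp2.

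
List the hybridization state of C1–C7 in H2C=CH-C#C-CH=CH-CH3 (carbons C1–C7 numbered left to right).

C1 sp2, C2 sp2, C3 sp, C4 sp, C5 sp2, C6 sp2, C7 sp3

C1 has 3 σ bonds, plus one π bond: steric number 3 → sp2.
C2 (3 σ bonds, plus one π bond) has steric number 3: sp2.
C3 — 2 σ bonds, plus two π bonds. Steric number 2, so sp.
C4 (2 σ bonds, plus two π bonds) has steric number 2: sp.
C5 — 3 σ bonds, plus one π bond. Steric number 3, so sp2.
C6: 3 σ bonds, plus one π bond — 3 electron domains, sp2.
C7 carries 4 σ bonds, giving a steric number of 4, so it is sp3.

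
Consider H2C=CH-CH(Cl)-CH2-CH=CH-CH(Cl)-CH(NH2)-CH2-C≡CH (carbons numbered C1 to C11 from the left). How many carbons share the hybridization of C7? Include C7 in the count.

5

C7 is sp3 (only σ bonds).
C1: sp2
C2: sp2
C3: sp3 ✓
C4: sp3 ✓
C5: sp2
C6: sp2
C7: sp3 ✓
C8: sp3 ✓
C9: sp3 ✓
C10: sp
C11: sp
5 carbons are sp3.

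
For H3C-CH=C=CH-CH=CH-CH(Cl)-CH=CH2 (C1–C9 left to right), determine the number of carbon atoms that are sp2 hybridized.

C1: sp3
C2: sp2 ✓
C3: sp
C4: sp2 ✓
C5: sp2 ✓
C6: sp2 ✓
C7: sp3
C8: sp2 ✓
C9: sp2 ✓
C2, C4, C5, C6, C8, C9 → 6 sp2 carbons.

6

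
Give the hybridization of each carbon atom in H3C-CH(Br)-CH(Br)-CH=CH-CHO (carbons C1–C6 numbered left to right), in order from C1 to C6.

C1 — 4 σ bonds. Steric number 4, so sp3.
C2 — 4 σ bonds. Steric number 4, so sp3.
C3 carries 4 σ bonds, giving a steric number of 4, so it is sp3.
C4: 3 σ bonds, plus one π bond — 3 electron domains, sp2.
C5: 3 σ bonds, plus one π bond; 3 regions of electron density → sp2.
C6 is sp2: 3 σ bonds, plus one π bond, 3 electron-density regions.

C1 sp3, C2 sp3, C3 sp3, C4 sp2, C5 sp2, C6 sp2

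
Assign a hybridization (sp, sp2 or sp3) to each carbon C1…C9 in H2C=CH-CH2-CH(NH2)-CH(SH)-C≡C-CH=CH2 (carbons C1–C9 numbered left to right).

C1 sp2, C2 sp2, C3 sp3, C4 sp3, C5 sp3, C6 sp, C7 sp, C8 sp2, C9 sp2

C1 is sp2: 3 σ bonds, plus one π bond, 3 electron-density regions.
C2 has 3 σ bonds, plus one π bond: steric number 3 → sp2.
C3 carries 4 σ bonds, giving a steric number of 4, so it is sp3.
C4 — 4 σ bonds. Steric number 4, so sp3.
C5 (4 σ bonds) has steric number 4: sp3.
C6 has 2 σ bonds, plus two π bonds: steric number 2 → sp.
C7 has 2 σ bonds, plus two π bonds: steric number 2 → sp.
C8 carries 3 σ bonds, plus one π bond, giving a steric number of 3, so it is sp2.
C9: 3 σ bonds, plus one π bond — 3 electron domains, sp2.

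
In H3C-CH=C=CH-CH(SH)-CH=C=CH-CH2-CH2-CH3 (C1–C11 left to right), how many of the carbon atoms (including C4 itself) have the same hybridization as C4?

C4 is sp2 (one π bond).
C1: sp3
C2: sp2 ✓
C3: sp
C4: sp2 ✓
C5: sp3
C6: sp2 ✓
C7: sp
C8: sp2 ✓
C9: sp3
C10: sp3
C11: sp3
4 carbons are sp2.

4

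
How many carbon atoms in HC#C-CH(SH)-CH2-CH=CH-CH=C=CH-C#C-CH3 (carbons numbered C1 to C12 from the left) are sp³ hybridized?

C1: sp
C2: sp
C3: sp3 ✓
C4: sp3 ✓
C5: sp2
C6: sp2
C7: sp2
C8: sp
C9: sp2
C10: sp
C11: sp
C12: sp3 ✓
C3, C4, C12 → 3 sp3 carbons.

3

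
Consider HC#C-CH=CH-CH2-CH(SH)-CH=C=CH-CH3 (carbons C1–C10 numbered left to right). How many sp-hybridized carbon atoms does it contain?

C1: sp ✓
C2: sp ✓
C3: sp2
C4: sp2
C5: sp3
C6: sp3
C7: sp2
C8: sp ✓
C9: sp2
C10: sp3
C1, C2, C8 → 3 sp carbons.

3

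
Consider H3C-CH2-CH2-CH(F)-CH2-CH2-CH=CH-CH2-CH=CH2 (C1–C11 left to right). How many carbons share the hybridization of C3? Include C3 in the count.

C3 is sp3 (only σ bonds).
C1: sp3 ✓
C2: sp3 ✓
C3: sp3 ✓
C4: sp3 ✓
C5: sp3 ✓
C6: sp3 ✓
C7: sp2
C8: sp2
C9: sp3 ✓
C10: sp2
C11: sp2
7 carbons are sp3.

7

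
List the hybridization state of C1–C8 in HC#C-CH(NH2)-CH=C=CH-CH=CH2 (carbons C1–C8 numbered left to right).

C1 (2 σ bonds, plus two π bonds) has steric number 2: sp.
C2 has 2 σ bonds, plus two π bonds: steric number 2 → sp.
C3 is sp3: 4 σ bonds, 4 electron-density regions.
C4 carries 3 σ bonds, plus one π bond, giving a steric number of 3, so it is sp2.
C5 is sp: 2 σ bonds, plus two π bonds, 2 electron-density regions.
C6: 3 σ bonds, plus one π bond; 3 regions of electron density → sp2.
C7 carries 3 σ bonds, plus one π bond, giving a steric number of 3, so it is sp2.
C8 — 3 σ bonds, plus one π bond. Steric number 3, so sp2.

C1 sp, C2 sp, C3 sp3, C4 sp2, C5 sp, C6 sp2, C7 sp2, C8 sp2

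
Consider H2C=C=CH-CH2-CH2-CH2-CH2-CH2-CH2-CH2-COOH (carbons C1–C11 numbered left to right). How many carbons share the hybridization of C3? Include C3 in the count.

C3 is sp2 (one π bond).
C1: sp2 ✓
C2: sp
C3: sp2 ✓
C4: sp3
C5: sp3
C6: sp3
C7: sp3
C8: sp3
C9: sp3
C10: sp3
C11: sp2 ✓
3 carbons are sp2.

3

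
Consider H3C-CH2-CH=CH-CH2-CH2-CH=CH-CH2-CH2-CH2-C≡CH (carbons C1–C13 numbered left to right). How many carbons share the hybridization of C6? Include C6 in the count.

7

C6 is sp3 (only σ bonds).
C1: sp3 ✓
C2: sp3 ✓
C3: sp2
C4: sp2
C5: sp3 ✓
C6: sp3 ✓
C7: sp2
C8: sp2
C9: sp3 ✓
C10: sp3 ✓
C11: sp3 ✓
C12: sp
C13: sp
7 carbons are sp3.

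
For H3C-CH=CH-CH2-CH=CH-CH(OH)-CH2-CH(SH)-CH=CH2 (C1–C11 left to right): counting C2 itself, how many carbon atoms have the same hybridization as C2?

C2 is sp2 (one π bond).
C1: sp3
C2: sp2 ✓
C3: sp2 ✓
C4: sp3
C5: sp2 ✓
C6: sp2 ✓
C7: sp3
C8: sp3
C9: sp3
C10: sp2 ✓
C11: sp2 ✓
6 carbons are sp2.

6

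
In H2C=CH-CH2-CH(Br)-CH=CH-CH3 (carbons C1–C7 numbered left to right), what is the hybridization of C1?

sp^2

C1: 3 σ bonds, plus one π bond — 3 electron domains, sp2.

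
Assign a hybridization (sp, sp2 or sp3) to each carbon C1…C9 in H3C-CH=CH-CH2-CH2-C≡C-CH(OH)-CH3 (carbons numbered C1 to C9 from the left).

C1 sp3, C2 sp2, C3 sp2, C4 sp3, C5 sp3, C6 sp, C7 sp, C8 sp3, C9 sp3

C1 — 4 σ bonds. Steric number 4, so sp3.
C2 has 3 σ bonds, plus one π bond: steric number 3 → sp2.
C3 (3 σ bonds, plus one π bond) has steric number 3: sp2.
C4 has 4 σ bonds: steric number 4 → sp3.
C5 has 4 σ bonds: steric number 4 → sp3.
C6 carries 2 σ bonds, plus two π bonds, giving a steric number of 2, so it is sp.
C7 is sp: 2 σ bonds, plus two π bonds, 2 electron-density regions.
C8 (4 σ bonds) has steric number 4: sp3.
C9 is sp3: 4 σ bonds, 4 electron-density regions.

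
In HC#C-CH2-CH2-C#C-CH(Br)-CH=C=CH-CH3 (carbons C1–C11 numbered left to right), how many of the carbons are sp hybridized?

5

C1: sp ✓
C2: sp ✓
C3: sp3
C4: sp3
C5: sp ✓
C6: sp ✓
C7: sp3
C8: sp2
C9: sp ✓
C10: sp2
C11: sp3
C1, C2, C5, C6, C9 → 5 sp carbons.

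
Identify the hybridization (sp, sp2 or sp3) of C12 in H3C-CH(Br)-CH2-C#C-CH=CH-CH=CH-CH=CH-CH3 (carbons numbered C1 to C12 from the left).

sp³

C12 carries 4 σ bonds, giving a steric number of 4, so it is sp3.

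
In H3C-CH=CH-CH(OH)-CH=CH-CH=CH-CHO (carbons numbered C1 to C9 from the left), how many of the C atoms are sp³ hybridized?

C1: sp3 ✓
C2: sp2
C3: sp2
C4: sp3 ✓
C5: sp2
C6: sp2
C7: sp2
C8: sp2
C9: sp2
C1, C4 → 2 sp3 carbons.

2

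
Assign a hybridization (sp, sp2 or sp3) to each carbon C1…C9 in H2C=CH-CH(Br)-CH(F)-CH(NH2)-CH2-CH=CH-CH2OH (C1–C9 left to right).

C1 sp2, C2 sp2, C3 sp3, C4 sp3, C5 sp3, C6 sp3, C7 sp2, C8 sp2, C9 sp3

C1 is sp2: 3 σ bonds, plus one π bond, 3 electron-density regions.
C2 is sp2: 3 σ bonds, plus one π bond, 3 electron-density regions.
C3 has 4 σ bonds: steric number 4 → sp3.
C4: 4 σ bonds — 4 electron domains, sp3.
C5 is sp3: 4 σ bonds, 4 electron-density regions.
C6 (4 σ bonds) has steric number 4: sp3.
C7 (3 σ bonds, plus one π bond) has steric number 3: sp2.
C8: 3 σ bonds, plus one π bond; 3 regions of electron density → sp2.
C9 is sp3: 4 σ bonds, 4 electron-density regions.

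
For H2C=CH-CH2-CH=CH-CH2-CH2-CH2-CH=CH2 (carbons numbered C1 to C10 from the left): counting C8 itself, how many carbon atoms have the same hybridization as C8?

C8 is sp3 (only σ bonds).
C1: sp2
C2: sp2
C3: sp3 ✓
C4: sp2
C5: sp2
C6: sp3 ✓
C7: sp3 ✓
C8: sp3 ✓
C9: sp2
C10: sp2
4 carbons are sp3.

4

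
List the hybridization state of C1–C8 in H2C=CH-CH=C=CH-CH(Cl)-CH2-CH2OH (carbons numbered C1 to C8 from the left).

C1 sp2, C2 sp2, C3 sp2, C4 sp, C5 sp2, C6 sp3, C7 sp3, C8 sp3

C1: 3 σ bonds, plus one π bond — 3 electron domains, sp2.
C2 has 3 σ bonds, plus one π bond: steric number 3 → sp2.
C3 is sp2: 3 σ bonds, plus one π bond, 3 electron-density regions.
C4 — 2 σ bonds, plus two π bonds. Steric number 2, so sp.
C5 is sp2: 3 σ bonds, plus one π bond, 3 electron-density regions.
C6: 4 σ bonds; 4 regions of electron density → sp3.
C7: 4 σ bonds — 4 electron domains, sp3.
C8 is sp3: 4 σ bonds, 4 electron-density regions.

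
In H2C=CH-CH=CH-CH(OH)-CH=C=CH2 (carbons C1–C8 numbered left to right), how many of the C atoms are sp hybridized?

1

C1: sp2
C2: sp2
C3: sp2
C4: sp2
C5: sp3
C6: sp2
C7: sp ✓
C8: sp2
C7 → 1 sp carbon.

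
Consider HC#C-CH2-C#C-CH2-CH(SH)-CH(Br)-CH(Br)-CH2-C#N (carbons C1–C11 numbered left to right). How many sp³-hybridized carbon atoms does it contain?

6

C1: sp
C2: sp
C3: sp3 ✓
C4: sp
C5: sp
C6: sp3 ✓
C7: sp3 ✓
C8: sp3 ✓
C9: sp3 ✓
C10: sp3 ✓
C11: sp
C3, C6, C7, C8, C9, C10 → 6 sp3 carbons.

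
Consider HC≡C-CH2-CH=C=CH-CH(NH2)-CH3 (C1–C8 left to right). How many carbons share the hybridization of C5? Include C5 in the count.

C5 is sp (two π bonds).
C1: sp ✓
C2: sp ✓
C3: sp3
C4: sp2
C5: sp ✓
C6: sp2
C7: sp3
C8: sp3
3 carbons are sp.

3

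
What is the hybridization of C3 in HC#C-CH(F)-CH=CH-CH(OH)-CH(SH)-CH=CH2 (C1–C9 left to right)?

C3 — 4 σ bonds. Steric number 4, so sp3.

sp³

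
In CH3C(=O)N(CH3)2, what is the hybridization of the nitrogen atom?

Amide resonance: N lone pair conjugated with C=O → sp2.

sp2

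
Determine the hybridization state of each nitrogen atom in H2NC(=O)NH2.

Both N lone pairs are conjugated with the C=O; planar sp2.

sp^2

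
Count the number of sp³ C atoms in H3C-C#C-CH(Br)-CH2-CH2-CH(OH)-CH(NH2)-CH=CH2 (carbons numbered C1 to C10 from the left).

6

C1: sp3 ✓
C2: sp
C3: sp
C4: sp3 ✓
C5: sp3 ✓
C6: sp3 ✓
C7: sp3 ✓
C8: sp3 ✓
C9: sp2
C10: sp2
C1, C4, C5, C6, C7, C8 → 6 sp3 carbons.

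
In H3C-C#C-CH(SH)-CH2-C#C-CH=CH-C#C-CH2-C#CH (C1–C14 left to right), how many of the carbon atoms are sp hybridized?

8

C1: sp3
C2: sp ✓
C3: sp ✓
C4: sp3
C5: sp3
C6: sp ✓
C7: sp ✓
C8: sp2
C9: sp2
C10: sp ✓
C11: sp ✓
C12: sp3
C13: sp ✓
C14: sp ✓
C2, C3, C6, C7, C10, C11, C13, C14 → 8 sp carbons.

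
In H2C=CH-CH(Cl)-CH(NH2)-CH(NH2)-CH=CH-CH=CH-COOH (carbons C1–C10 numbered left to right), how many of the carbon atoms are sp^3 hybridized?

C1: sp2
C2: sp2
C3: sp3 ✓
C4: sp3 ✓
C5: sp3 ✓
C6: sp2
C7: sp2
C8: sp2
C9: sp2
C10: sp2
C3, C4, C5 → 3 sp3 carbons.

3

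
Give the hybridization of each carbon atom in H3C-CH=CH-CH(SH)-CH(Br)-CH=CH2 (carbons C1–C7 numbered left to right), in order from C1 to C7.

C1 has 4 σ bonds: steric number 4 → sp3.
C2: 3 σ bonds, plus one π bond; 3 regions of electron density → sp2.
C3 has 3 σ bonds, plus one π bond: steric number 3 → sp2.
C4 carries 4 σ bonds, giving a steric number of 4, so it is sp3.
C5: 4 σ bonds; 4 regions of electron density → sp3.
C6 has 3 σ bonds, plus one π bond: steric number 3 → sp2.
C7 carries 3 σ bonds, plus one π bond, giving a steric number of 3, so it is sp2.

C1 sp3, C2 sp2, C3 sp2, C4 sp3, C5 sp3, C6 sp2, C7 sp2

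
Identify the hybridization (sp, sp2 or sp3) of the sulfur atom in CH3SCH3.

sp3

The sulfur atom: 2 σ bonds and 2 lone pairs; 4 regions of electron density → sp3.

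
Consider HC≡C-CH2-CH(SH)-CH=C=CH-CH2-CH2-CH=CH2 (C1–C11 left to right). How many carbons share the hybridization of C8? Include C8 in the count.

C8 is sp3 (only σ bonds).
C1: sp
C2: sp
C3: sp3 ✓
C4: sp3 ✓
C5: sp2
C6: sp
C7: sp2
C8: sp3 ✓
C9: sp3 ✓
C10: sp2
C11: sp2
4 carbons are sp3.

4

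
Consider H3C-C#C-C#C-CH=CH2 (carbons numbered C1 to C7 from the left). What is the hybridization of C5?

sp

C5: 2 σ bonds, plus two π bonds; 2 regions of electron density → sp.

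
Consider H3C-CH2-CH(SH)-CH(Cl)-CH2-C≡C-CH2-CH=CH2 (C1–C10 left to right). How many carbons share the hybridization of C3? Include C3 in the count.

6

C3 is sp3 (only σ bonds).
C1: sp3 ✓
C2: sp3 ✓
C3: sp3 ✓
C4: sp3 ✓
C5: sp3 ✓
C6: sp
C7: sp
C8: sp3 ✓
C9: sp2
C10: sp2
6 carbons are sp3.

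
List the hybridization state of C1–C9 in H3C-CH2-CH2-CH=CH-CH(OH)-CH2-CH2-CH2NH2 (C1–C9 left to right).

C1 (4 σ bonds) has steric number 4: sp3.
C2: 4 σ bonds; 4 regions of electron density → sp3.
C3: 4 σ bonds; 4 regions of electron density → sp3.
C4: 3 σ bonds, plus one π bond — 3 electron domains, sp2.
C5 is sp2: 3 σ bonds, plus one π bond, 3 electron-density regions.
C6 has 4 σ bonds: steric number 4 → sp3.
C7 is sp3: 4 σ bonds, 4 electron-density regions.
C8 carries 4 σ bonds, giving a steric number of 4, so it is sp3.
C9 (4 σ bonds) has steric number 4: sp3.

C1 sp3, C2 sp3, C3 sp3, C4 sp2, C5 sp2, C6 sp3, C7 sp3, C8 sp3, C9 sp3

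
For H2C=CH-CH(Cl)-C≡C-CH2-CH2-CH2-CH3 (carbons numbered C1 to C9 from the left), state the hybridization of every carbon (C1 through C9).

C1 (3 σ bonds, plus one π bond) has steric number 3: sp2.
C2 carries 3 σ bonds, plus one π bond, giving a steric number of 3, so it is sp2.
C3 has 4 σ bonds: steric number 4 → sp3.
C4 has 2 σ bonds, plus two π bonds: steric number 2 → sp.
C5 carries 2 σ bonds, plus two π bonds, giving a steric number of 2, so it is sp.
C6: 4 σ bonds — 4 electron domains, sp3.
C7: 4 σ bonds; 4 regions of electron density → sp3.
C8 is sp3: 4 σ bonds, 4 electron-density regions.
C9: 4 σ bonds — 4 electron domains, sp3.

C1 sp2, C2 sp2, C3 sp3, C4 sp, C5 sp, C6 sp3, C7 sp3, C8 sp3, C9 sp3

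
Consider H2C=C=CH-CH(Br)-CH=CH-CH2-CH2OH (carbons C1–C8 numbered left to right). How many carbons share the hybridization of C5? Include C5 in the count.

C5 is sp2 (one π bond).
C1: sp2 ✓
C2: sp
C3: sp2 ✓
C4: sp3
C5: sp2 ✓
C6: sp2 ✓
C7: sp3
C8: sp3
4 carbons are sp2.

4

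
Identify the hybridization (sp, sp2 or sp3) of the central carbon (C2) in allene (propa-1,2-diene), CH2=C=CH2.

Two σ bonds and two π bonds (one to each neighbour) → sp.

sp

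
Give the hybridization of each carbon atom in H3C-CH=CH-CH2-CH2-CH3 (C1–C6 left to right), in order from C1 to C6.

C1 sp3, C2 sp2, C3 sp2, C4 sp3, C5 sp3, C6 sp3

C1 has 4 σ bonds: steric number 4 → sp3.
C2 (3 σ bonds, plus one π bond) has steric number 3: sp2.
C3 (3 σ bonds, plus one π bond) has steric number 3: sp2.
C4 carries 4 σ bonds, giving a steric number of 4, so it is sp3.
C5 — 4 σ bonds. Steric number 4, so sp3.
C6 (4 σ bonds) has steric number 4: sp3.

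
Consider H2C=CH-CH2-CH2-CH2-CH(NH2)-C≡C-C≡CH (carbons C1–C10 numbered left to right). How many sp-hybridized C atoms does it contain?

C1: sp2
C2: sp2
C3: sp3
C4: sp3
C5: sp3
C6: sp3
C7: sp ✓
C8: sp ✓
C9: sp ✓
C10: sp ✓
C7, C8, C9, C10 → 4 sp carbons.

4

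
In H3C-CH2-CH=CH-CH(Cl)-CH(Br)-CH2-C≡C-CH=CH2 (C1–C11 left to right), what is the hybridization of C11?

C11 is sp2: 3 σ bonds, plus one π bond, 3 electron-density regions.

sp²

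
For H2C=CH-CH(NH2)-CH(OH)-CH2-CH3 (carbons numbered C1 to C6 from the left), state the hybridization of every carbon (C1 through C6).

C1 sp2, C2 sp2, C3 sp3, C4 sp3, C5 sp3, C6 sp3

C1: 3 σ bonds, plus one π bond; 3 regions of electron density → sp2.
C2 carries 3 σ bonds, plus one π bond, giving a steric number of 3, so it is sp2.
C3 is sp3: 4 σ bonds, 4 electron-density regions.
C4 — 4 σ bonds. Steric number 4, so sp3.
C5: 4 σ bonds — 4 electron domains, sp3.
C6: 4 σ bonds; 4 regions of electron density → sp3.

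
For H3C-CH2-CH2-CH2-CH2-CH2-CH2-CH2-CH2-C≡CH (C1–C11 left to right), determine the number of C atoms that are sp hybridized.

2

C1: sp3
C2: sp3
C3: sp3
C4: sp3
C5: sp3
C6: sp3
C7: sp3
C8: sp3
C9: sp3
C10: sp ✓
C11: sp ✓
C10, C11 → 2 sp carbons.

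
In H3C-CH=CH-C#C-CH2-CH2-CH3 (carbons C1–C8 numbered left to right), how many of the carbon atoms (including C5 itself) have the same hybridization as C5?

C5 is sp (two π bonds).
C1: sp3
C2: sp2
C3: sp2
C4: sp ✓
C5: sp ✓
C6: sp3
C7: sp3
C8: sp3
2 carbons are sp.

2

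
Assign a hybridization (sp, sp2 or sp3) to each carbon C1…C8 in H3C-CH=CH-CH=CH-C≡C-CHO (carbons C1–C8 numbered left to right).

C1 — 4 σ bonds. Steric number 4, so sp3.
C2: 3 σ bonds, plus one π bond — 3 electron domains, sp2.
C3 (3 σ bonds, plus one π bond) has steric number 3: sp2.
C4 carries 3 σ bonds, plus one π bond, giving a steric number of 3, so it is sp2.
C5: 3 σ bonds, plus one π bond; 3 regions of electron density → sp2.
C6 (2 σ bonds, plus two π bonds) has steric number 2: sp.
C7: 2 σ bonds, plus two π bonds — 2 electron domains, sp.
C8 (3 σ bonds, plus one π bond) has steric number 3: sp2.

C1 sp3, C2 sp2, C3 sp2, C4 sp2, C5 sp2, C6 sp, C7 sp, C8 sp2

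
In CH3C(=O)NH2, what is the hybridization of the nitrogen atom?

sp²

The nitrogen lone pair is delocalised into the carbonyl π system (amide resonance), so N is planar sp2 rather than the sp3 a naive steric count of 4 would suggest.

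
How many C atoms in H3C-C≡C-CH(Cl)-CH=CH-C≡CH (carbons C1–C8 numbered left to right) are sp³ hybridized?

C1: sp3 ✓
C2: sp
C3: sp
C4: sp3 ✓
C5: sp2
C6: sp2
C7: sp
C8: sp
C1, C4 → 2 sp3 carbons.

2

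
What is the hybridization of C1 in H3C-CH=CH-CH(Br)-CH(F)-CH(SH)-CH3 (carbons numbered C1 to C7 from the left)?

sp^3

C1 — 4 σ bonds. Steric number 4, so sp3.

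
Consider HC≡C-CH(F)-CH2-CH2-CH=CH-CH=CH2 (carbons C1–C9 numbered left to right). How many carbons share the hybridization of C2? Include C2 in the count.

2

C2 is sp (two π bonds).
C1: sp ✓
C2: sp ✓
C3: sp3
C4: sp3
C5: sp3
C6: sp2
C7: sp2
C8: sp2
C9: sp2
2 carbons are sp.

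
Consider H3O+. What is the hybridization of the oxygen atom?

sp³

Three σ bonds + one lone pair = steric number 4 → sp3.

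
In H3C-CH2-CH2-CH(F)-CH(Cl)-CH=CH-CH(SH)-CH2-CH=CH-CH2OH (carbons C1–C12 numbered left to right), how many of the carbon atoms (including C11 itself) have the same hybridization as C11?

4

C11 is sp2 (one π bond).
C1: sp3
C2: sp3
C3: sp3
C4: sp3
C5: sp3
C6: sp2 ✓
C7: sp2 ✓
C8: sp3
C9: sp3
C10: sp2 ✓
C11: sp2 ✓
C12: sp3
4 carbons are sp2.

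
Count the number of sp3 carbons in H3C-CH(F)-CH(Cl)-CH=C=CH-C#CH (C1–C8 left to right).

3

C1: sp3 ✓
C2: sp3 ✓
C3: sp3 ✓
C4: sp2
C5: sp
C6: sp2
C7: sp
C8: sp
C1, C2, C3 → 3 sp3 carbons.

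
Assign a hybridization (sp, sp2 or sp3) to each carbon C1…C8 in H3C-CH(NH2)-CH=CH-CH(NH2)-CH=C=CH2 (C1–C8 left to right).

C1: 4 σ bonds; 4 regions of electron density → sp3.
C2 (4 σ bonds) has steric number 4: sp3.
C3 carries 3 σ bonds, plus one π bond, giving a steric number of 3, so it is sp2.
C4: 3 σ bonds, plus one π bond — 3 electron domains, sp2.
C5 (4 σ bonds) has steric number 4: sp3.
C6: 3 σ bonds, plus one π bond; 3 regions of electron density → sp2.
C7 has 2 σ bonds, plus two π bonds: steric number 2 → sp.
C8 is sp2: 3 σ bonds, plus one π bond, 3 electron-density regions.

C1 sp3, C2 sp3, C3 sp2, C4 sp2, C5 sp3, C6 sp2, C7 sp, C8 sp2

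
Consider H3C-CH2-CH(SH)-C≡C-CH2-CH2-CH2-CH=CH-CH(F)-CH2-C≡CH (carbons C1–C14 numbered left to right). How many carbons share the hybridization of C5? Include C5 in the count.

4

C5 is sp (two π bonds).
C1: sp3
C2: sp3
C3: sp3
C4: sp ✓
C5: sp ✓
C6: sp3
C7: sp3
C8: sp3
C9: sp2
C10: sp2
C11: sp3
C12: sp3
C13: sp ✓
C14: sp ✓
4 carbons are sp.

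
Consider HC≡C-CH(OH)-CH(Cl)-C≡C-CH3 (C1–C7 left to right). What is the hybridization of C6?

sp

C6 carries 2 σ bonds, plus two π bonds, giving a steric number of 2, so it is sp.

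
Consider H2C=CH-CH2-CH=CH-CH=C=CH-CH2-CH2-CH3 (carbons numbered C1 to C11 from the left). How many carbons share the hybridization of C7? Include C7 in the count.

C7 is sp (two π bonds).
C1: sp2
C2: sp2
C3: sp3
C4: sp2
C5: sp2
C6: sp2
C7: sp ✓
C8: sp2
C9: sp3
C10: sp3
C11: sp3
1 carbon is sp.

1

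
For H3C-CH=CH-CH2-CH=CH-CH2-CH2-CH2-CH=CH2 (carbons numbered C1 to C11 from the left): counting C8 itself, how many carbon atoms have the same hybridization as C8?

C8 is sp3 (only σ bonds).
C1: sp3 ✓
C2: sp2
C3: sp2
C4: sp3 ✓
C5: sp2
C6: sp2
C7: sp3 ✓
C8: sp3 ✓
C9: sp3 ✓
C10: sp2
C11: sp2
5 carbons are sp3.

5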